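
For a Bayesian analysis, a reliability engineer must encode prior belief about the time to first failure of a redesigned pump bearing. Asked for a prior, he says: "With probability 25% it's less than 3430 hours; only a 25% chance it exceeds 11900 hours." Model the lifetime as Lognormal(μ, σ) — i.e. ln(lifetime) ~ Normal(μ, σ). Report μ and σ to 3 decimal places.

μ ≈ 8.762, σ ≈ 0.922

If T ~ Lognormal(μ,σ) then ln T ~ Normal(μ,σ), so the p-quantile of ln T is μ + z_p·σ.
ln(3430) = 8.14 and ln(11900) = 9.384; z_{0.25} = -0.6745, z_{0.75} = 0.6745.
σ = (9.384 − 8.14)/(0.6745 − (-0.6745)) = 0.922.
μ = 8.14 − (-0.6745)·0.922 = 8.762.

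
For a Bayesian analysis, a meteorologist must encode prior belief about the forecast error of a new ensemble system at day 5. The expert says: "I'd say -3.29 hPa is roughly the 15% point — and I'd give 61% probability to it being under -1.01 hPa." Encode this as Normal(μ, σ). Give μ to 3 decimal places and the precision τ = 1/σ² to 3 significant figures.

μ = -1.494, τ = 0.333

The p-quantile of Normal(μ,σ) is μ + z_p·σ, with z_{0.15} = -1.036 and z_{0.61} = 0.2793.
Eliminate σ: μ = (z₂·x₁ − z₁·x₂)/(z₂ − z₁) = (0.2793·-3.29 − (-1.036)·-1.01)/1.316 = -1.494.
Then σ = (x₂ − x₁)/(z₂ − z₁) = (-1.01 − -3.29)/1.316 = 1.733.
Precision τ = 1/σ² = 1/1.733² = 0.333.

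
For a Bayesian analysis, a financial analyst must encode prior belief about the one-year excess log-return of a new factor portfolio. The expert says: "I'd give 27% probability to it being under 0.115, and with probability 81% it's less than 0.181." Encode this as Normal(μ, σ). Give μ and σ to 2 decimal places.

μ = 0.14, σ = 0.04

The p-quantile of Normal(μ,σ) is μ + z_p·σ, with z_{0.27} = -0.6128 and z_{0.81} = 0.8779.
Eliminate σ: μ = (z₂·x₁ − z₁·x₂)/(z₂ − z₁) = (0.8779·0.115 − (-0.6128)·0.181)/1.491 = 0.14.
Then σ = (x₂ − x₁)/(z₂ − z₁) = (0.181 − 0.115)/1.491 = 0.04.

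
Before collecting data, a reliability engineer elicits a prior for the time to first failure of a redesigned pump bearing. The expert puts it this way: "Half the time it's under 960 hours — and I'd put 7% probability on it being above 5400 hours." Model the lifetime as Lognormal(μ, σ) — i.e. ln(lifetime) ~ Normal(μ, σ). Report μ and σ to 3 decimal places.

μ ≈ 6.867, σ ≈ 1.170

If T ~ Lognormal(μ,σ) then ln T ~ Normal(μ,σ), so the p-quantile of ln T is μ + z_p·σ.
ln(960) = 6.867 and ln(5400) = 8.594; z_{0.5} = 0, z_{0.93} = 1.476.
σ = (8.594 − 6.867)/(1.476 − (0)) = 1.170.
μ = 6.867 − (0)·1.170 = 6.867.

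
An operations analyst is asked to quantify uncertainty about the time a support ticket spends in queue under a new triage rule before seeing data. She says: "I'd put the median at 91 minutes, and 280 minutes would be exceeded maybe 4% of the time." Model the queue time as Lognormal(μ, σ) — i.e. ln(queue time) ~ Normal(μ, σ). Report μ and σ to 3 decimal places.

μ ≈ 4.511, σ ≈ 0.642

If T ~ Lognormal(μ,σ) then ln T ~ Normal(μ,σ), so the p-quantile of ln T is μ + z_p·σ.
ln(91) = 4.511 and ln(280) = 5.635; z_{0.5} = 0, z_{0.96} = 1.751.
σ = (5.635 − 4.511)/(1.751 − (0)) = 0.642.
μ = 4.511 − (0)·0.642 = 4.511.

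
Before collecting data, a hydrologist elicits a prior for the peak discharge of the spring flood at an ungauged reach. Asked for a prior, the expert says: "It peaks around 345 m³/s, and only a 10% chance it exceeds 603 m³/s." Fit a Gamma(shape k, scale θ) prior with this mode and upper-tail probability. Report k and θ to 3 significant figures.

Gamma(k,θ) with k>1 has mode (k−1)θ, so θ = 345/(k−1).
Need P(X < 603) = 0.9 with θ tied to k this way. Start at k = 2, θ = 345: P(X<603) ≈ 0.521.
Too low — raise k to concentrate. Iterating converges to k ≈ 7.09.
Then θ = 345/(7.09−1) ≈ 56.7.

k ≈ 7.09, θ ≈ 56.7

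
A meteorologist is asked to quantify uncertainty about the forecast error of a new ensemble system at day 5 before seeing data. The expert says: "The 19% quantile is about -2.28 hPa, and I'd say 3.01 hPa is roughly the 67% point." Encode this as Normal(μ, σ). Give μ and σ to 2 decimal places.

The p-quantile of Normal(μ,σ) is μ + z_p·σ, with z_{0.19} = -0.8779 and z_{0.67} = 0.4399.
Eliminate σ: μ = (z₂·x₁ − z₁·x₂)/(z₂ − z₁) = (0.4399·-2.28 − (-0.8779)·3.01)/1.318 = 1.24.
Then σ = (x₂ − x₁)/(z₂ − z₁) = (3.01 − -2.28)/1.318 = 4.01.

μ = 1.24, σ = 4.01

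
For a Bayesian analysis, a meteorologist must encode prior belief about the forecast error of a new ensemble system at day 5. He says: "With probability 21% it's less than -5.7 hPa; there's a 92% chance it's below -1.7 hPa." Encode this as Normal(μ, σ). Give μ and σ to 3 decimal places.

For Normal(μ,σ), the p-quantile is μ + z_p·σ. Here z_{0.21} = -0.8064, z_{0.92} = 1.405.
So -5.7 = μ − 0.8064σ and -1.7 = μ + 1.405σ.
Subtracting: σ = (-1.7 − -5.7)/(1.405 − (-0.8064)) = 1.809.
Then μ = -5.7 − (-0.8064)·1.809 = -4.241.

μ = -4.241, σ = 1.809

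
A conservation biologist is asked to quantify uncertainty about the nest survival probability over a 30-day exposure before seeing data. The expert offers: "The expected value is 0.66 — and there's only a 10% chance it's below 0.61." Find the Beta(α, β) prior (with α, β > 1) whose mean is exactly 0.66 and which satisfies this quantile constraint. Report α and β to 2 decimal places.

α ≈ 98.82, β ≈ 50.91

With mean 0.66 fixed, write α = 0.66s, β = 0.34s where s = α+β.
Need P(θ < 0.61) = 0.1 under Beta(0.66s, 0.34s). Normal approximation: (q−m)/√(m(1−m)/s) ≈ z_{0.1} = -1.28, so s ≈ 0.66·0.34·(-1.28)²/(0.61−0.66)² = 147.4.
At s = 147.4: P(θ<0.61) ≈ 0.102. Adjusting to match 0.1 gives s ≈ 149.72.
So α = 0.66·149.72 ≈ 98.82, β = 0.34·149.72 ≈ 50.91.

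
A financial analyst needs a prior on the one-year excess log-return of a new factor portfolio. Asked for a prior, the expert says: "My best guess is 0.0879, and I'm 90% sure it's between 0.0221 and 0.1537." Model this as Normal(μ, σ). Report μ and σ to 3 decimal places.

μ = 0.088, σ = 0.040

A symmetric 90% interval runs μ ± z·σ with z = 1.645.
Half-width = 0.0658, so σ = 0.0658/1.645 = 0.040.
μ is the stated best guess, 0.088.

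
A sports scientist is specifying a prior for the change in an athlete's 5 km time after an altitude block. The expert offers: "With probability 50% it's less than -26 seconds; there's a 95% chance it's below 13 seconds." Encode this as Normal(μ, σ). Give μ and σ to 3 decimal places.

The p-quantile of Normal(μ,σ) is μ + z_p·σ, with z_{0.5} = 0 and z_{0.95} = 1.645.
Eliminate σ: μ = (z₂·x₁ − z₁·x₂)/(z₂ − z₁) = (1.645·-26 − (0)·13)/1.645 = -26.000.
Then σ = (x₂ − x₁)/(z₂ − z₁) = (13 − -26)/1.645 = 23.710.

μ = -26.000, σ = 23.710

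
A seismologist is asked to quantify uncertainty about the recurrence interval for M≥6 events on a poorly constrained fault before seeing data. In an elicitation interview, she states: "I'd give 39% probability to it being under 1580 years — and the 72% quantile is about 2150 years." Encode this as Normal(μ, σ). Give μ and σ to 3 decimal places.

For Normal(μ,σ), the p-quantile is μ + z_p·σ. Here z_{0.39} = -0.2793, z_{0.72} = 0.5828.
So 1580 = μ − 0.2793σ and 2150 = μ + 0.5828σ.
Subtracting: σ = (2150 − 1580)/(0.5828 − (-0.2793)) = 661.130.
Then μ = 1580 − (-0.2793)·661.130 = 1764.666.

μ = 1764.666, σ = 661.130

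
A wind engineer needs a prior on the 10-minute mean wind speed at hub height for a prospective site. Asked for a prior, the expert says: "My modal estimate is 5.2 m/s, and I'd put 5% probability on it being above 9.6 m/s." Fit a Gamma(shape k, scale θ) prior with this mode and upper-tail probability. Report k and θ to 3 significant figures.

k ≈ 8.41, θ ≈ 0.702

Gamma(k,θ) with k>1 has mode (k−1)θ, so θ = 5.2/(k−1).
Need P(X < 9.6) = 0.95 with θ tied to k this way. Start at k = 2, θ = 5.2: P(X<9.6) ≈ 0.551.
Too low — raise k to concentrate. Iterating converges to k ≈ 8.41.
Then θ = 5.2/(8.41−1) ≈ 0.702.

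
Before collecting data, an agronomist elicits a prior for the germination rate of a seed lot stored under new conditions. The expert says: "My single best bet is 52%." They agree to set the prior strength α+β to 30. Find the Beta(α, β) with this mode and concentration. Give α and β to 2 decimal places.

α = 15.56, β = 14.44

For α,β > 1 the Beta mode is (α−1)/(α+β−2). With α+β = 30, the mode is (α−1)/28.
Set (α−1)/28 = 0.52 → α = 1 + 0.52·28 = 15.56.
β = 30 − α = 14.44.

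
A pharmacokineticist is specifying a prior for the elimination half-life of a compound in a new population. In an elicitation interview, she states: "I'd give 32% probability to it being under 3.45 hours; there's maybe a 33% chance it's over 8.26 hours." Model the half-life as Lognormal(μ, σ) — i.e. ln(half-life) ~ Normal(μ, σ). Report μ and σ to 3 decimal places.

If T ~ Lognormal(μ,σ) then ln T ~ Normal(μ,σ), so the p-quantile of ln T is μ + z_p·σ.
ln(3.45) = 1.238 and ln(8.26) = 2.111; z_{0.32} = -0.4677, z_{0.67} = 0.4399.
σ = (2.111 − 1.238)/(0.4399 − (-0.4677)) = 0.962.
μ = 1.238 − (-0.4677)·0.962 = 1.688.

μ ≈ 1.688, σ ≈ 0.962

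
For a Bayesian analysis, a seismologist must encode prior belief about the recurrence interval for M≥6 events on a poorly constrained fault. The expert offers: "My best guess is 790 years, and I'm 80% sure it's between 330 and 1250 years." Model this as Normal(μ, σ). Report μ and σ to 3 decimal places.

A symmetric 80% interval runs μ ± z·σ with z = 1.282.
Half-width = 460, so σ = 460/1.282 = 358.940.
μ is the stated best guess, 790.000.

μ = 790.000, σ = 358.940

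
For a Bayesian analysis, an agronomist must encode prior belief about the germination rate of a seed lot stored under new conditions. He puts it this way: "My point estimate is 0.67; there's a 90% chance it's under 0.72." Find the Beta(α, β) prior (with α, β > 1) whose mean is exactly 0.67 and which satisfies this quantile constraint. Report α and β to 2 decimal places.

α ≈ 95.01, β ≈ 46.80

With mean 0.67 fixed, write α = 0.67s, β = 0.33s where s = α+β.
Need P(θ < 0.72) = 0.9 under Beta(0.67s, 0.33s). Normal approximation: (q−m)/√(m(1−m)/s) ≈ z_{0.9} = 1.28, so s ≈ 0.67·0.33·(1.28)²/(0.72−0.67)² = 145.3.
At s = 145.3: P(θ<0.72) ≈ 0.903. Adjusting to match 0.9 gives s ≈ 141.80.
So α = 0.67·141.80 ≈ 95.01, β = 0.33·141.80 ≈ 46.80.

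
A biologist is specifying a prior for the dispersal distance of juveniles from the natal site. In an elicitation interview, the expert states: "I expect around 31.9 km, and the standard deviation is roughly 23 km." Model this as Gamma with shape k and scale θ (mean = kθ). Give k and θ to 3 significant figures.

For Gamma(k, scale θ): mean = kθ, variance = kθ², so CV = 1/√k.
CV = SD/mean = 23/31.9 = 0.721, hence k = 1/CV² = 1.92.
Then θ = mean/k = 31.9/1.92 = 16.6.

k ≈ 1.92, θ ≈ 16.6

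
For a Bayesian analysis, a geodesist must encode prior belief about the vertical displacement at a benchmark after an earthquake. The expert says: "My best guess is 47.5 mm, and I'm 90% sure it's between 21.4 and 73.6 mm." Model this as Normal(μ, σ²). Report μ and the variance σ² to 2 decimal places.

A symmetric 90% interval runs μ ± z·σ with z = 1.645.
Half-width = 26.1, so σ = 26.1/1.645 = 15.868 and σ² = 251.78.
μ is the stated best guess, 47.50.

μ = 47.50, σ² = 251.78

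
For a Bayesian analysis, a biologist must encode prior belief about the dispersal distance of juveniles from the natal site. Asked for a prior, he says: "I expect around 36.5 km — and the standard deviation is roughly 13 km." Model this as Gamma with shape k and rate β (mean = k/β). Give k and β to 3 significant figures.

k ≈ 7.88, β ≈ 0.216

For Gamma(k, rate β): mean = k/β, variance = k/β², so CV = 1/√k.
CV = SD/mean = 13/36.5 = 0.3562, hence k = 1/CV² = 7.88.
Then β = k/mean = 7.88/36.5 = 0.216.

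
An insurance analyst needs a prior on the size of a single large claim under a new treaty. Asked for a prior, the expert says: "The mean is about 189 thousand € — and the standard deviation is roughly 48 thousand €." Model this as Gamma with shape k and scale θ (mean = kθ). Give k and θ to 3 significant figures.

For Gamma(k, scale θ): mean = kθ, variance = kθ², so CV = 1/√k.
CV = SD/mean = 48/189 = 0.254, hence k = 1/CV² = 15.5.
Then θ = mean/k = 189/15.5 = 12.2.

k ≈ 15.5, θ ≈ 12.2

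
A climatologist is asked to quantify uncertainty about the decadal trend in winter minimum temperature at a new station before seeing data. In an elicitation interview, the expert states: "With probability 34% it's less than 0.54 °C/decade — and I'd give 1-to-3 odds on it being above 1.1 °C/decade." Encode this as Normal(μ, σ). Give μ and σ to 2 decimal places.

μ = 0.75, σ = 0.52

The p-quantile of Normal(μ,σ) is μ + z_p·σ, with z_{0.34} = -0.4125 and z_{0.75} = 0.6745.
Eliminate σ: μ = (z₂·x₁ − z₁·x₂)/(z₂ − z₁) = (0.6745·0.54 − (-0.4125)·1.1)/1.087 = 0.75.
Then σ = (x₂ − x₁)/(z₂ − z₁) = (1.1 − 0.54)/1.087 = 0.52.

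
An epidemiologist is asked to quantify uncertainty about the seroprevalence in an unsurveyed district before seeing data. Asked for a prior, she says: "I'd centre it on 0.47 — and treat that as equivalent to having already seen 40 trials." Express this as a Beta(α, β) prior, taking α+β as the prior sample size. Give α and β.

α = 18.8, β = 21.2

Under the effective-sample-size interpretation, Beta(α, β) has prior mean α/(α+β) and prior sample size α+β.
So α+β = 40 and α/(α+β) = 0.47, giving α = 0.47·40 = 18.8 and β = 40 − 18.8 = 21.2.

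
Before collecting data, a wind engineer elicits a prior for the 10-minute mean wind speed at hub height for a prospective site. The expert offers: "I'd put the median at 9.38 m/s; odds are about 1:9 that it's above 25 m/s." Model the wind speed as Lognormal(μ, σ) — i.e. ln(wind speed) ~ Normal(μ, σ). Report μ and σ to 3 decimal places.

If T ~ Lognormal(μ,σ) then ln T ~ Normal(μ,σ), so the p-quantile of ln T is μ + z_p·σ.
ln(9.38) = 2.239 and ln(25) = 3.219; z_{0.5} = 0, z_{0.9} = 1.282.
σ = (3.219 − 2.239)/(1.282 − (0)) = 0.765.
μ = 2.239 − (0)·0.765 = 2.239.

μ ≈ 2.239, σ ≈ 0.765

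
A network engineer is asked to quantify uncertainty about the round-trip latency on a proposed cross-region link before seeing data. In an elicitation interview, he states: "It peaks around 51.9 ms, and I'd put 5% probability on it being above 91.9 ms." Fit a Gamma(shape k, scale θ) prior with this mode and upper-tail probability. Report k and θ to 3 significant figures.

Gamma(k,θ) with k>1 has mode (k−1)θ, so θ = 51.9/(k−1).
Need P(X < 91.9) = 0.95 with θ tied to k this way. Start at k = 2, θ = 51.9: P(X<91.9) ≈ 0.528.
Too low — raise k to concentrate. Iterating converges to k ≈ 9.54.
Then θ = 51.9/(9.54−1) ≈ 6.08.

k ≈ 9.54, θ ≈ 6.08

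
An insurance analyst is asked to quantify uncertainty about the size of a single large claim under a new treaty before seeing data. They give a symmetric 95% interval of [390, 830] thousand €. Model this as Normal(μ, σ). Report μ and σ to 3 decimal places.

A symmetric 95% interval runs μ ± z·σ with z = 1.96.
Half-width = 220, so σ = 220/1.96 = 112.247.
μ is the interval midpoint, 610.000.

μ = 610.000, σ = 112.247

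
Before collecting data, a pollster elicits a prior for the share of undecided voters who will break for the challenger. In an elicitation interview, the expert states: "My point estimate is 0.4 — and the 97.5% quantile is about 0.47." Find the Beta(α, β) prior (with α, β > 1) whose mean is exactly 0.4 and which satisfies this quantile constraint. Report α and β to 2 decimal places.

With mean 0.4 fixed, write α = 0.4s, β = 0.6s where s = α+β.
Need P(θ < 0.47) = 0.975 under Beta(0.4s, 0.6s). Normal approximation: (q−m)/√(m(1−m)/s) ≈ z_{0.975} = 1.96, so s ≈ 0.4·0.6·(1.96)²/(0.47−0.4)² = 188.2.
At s = 188.2: P(θ<0.47) ≈ 0.974. Adjusting to match 0.975 gives s ≈ 192.11.
So α = 0.4·192.11 ≈ 76.84, β = 0.6·192.11 ≈ 115.27.

α ≈ 76.84, β ≈ 115.27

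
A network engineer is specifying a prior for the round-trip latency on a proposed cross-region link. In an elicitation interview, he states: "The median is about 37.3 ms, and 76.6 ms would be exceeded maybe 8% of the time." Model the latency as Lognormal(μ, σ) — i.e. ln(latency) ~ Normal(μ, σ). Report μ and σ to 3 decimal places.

If T ~ Lognormal(μ,σ) then ln T ~ Normal(μ,σ), so the p-quantile of ln T is μ + z_p·σ.
ln(37.3) = 3.619 and ln(76.6) = 4.339; z_{0.5} = 0, z_{0.92} = 1.405.
σ = (4.339 − 3.619)/(1.405 − (0)) = 0.512.
μ = 3.619 − (0)·0.512 = 3.619.

μ ≈ 3.619, σ ≈ 0.512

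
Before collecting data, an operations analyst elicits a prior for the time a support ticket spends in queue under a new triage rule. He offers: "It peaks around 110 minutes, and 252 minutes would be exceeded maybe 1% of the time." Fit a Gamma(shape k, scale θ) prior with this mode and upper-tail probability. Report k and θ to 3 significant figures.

k ≈ 7.96, θ ≈ 15.8

Gamma(k,θ) with k>1 has mode (k−1)θ, so θ = 110/(k−1).
Need P(X < 252) = 0.99 with θ tied to k this way. Start at k = 2, θ = 110: P(X<252) ≈ 0.667.
Too low — raise k to concentrate. Iterating converges to k ≈ 7.96.
Then θ = 110/(7.96−1) ≈ 15.8.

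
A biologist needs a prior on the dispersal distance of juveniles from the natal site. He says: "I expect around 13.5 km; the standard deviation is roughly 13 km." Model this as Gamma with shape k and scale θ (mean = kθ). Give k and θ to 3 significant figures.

For Gamma(k, scale θ): mean = kθ, variance = kθ², so CV = 1/√k.
CV = SD/mean = 13/13.5 = 0.963, hence k = 1/CV² = 1.08.
Then θ = mean/k = 13.5/1.08 = 12.5.

k ≈ 1.08, θ ≈ 12.5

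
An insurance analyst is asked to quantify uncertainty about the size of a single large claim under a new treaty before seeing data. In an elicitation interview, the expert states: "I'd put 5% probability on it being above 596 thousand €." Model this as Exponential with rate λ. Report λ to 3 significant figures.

P(T > 596.0) = e^(−λ·596.0) = 0.05, so λ = −ln(0.05)/596.0 = 0.00503.

λ ≈ 0.00503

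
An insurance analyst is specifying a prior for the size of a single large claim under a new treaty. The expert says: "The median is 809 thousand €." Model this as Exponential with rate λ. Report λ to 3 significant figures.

Exponential median = ln 2 / λ, so λ = ln 2 / 809.0 = 0.000857.

λ ≈ 0.000857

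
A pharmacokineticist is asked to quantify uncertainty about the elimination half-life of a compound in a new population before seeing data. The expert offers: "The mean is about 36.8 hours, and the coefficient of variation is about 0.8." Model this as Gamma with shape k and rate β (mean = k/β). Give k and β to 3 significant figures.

k ≈ 1.56, β ≈ 0.0425

For Gamma(k, rate β): mean = k/β, variance = k/β², so CV = 1/√k.
CV = 0.8, hence k = 1/CV² = 1.56.
Then β = k/mean = 1.56/36.8 = 0.0425.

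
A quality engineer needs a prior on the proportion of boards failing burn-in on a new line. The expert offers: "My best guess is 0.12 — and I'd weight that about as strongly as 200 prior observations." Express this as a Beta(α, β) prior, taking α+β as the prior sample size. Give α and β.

α = 24, β = 176

Under the effective-sample-size interpretation, Beta(α, β) has prior mean α/(α+β) and prior sample size α+β.
So α+β = 200 and α/(α+β) = 0.12, giving α = 0.12·200 = 24 and β = 200 − 24 = 176.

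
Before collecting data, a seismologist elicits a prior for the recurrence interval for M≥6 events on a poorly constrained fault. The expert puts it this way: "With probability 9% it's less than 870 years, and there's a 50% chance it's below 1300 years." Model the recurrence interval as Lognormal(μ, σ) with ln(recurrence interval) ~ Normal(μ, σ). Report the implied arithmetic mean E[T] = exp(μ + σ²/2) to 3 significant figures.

If T ~ Lognormal(μ,σ) then ln T ~ Normal(μ,σ), so the p-quantile of ln T is μ + z_p·σ.
ln(870) = 6.768 and ln(1300) = 7.17; z_{0.09} = -1.341, z_{0.5} = 0.
σ = (7.17 − 6.768)/(0 − (-1.341)) = 0.300.
μ = 6.768 − (-1.341)·0.300 = 7.170.
E[T] = exp(μ + σ²/2) = exp(7.170 + 0.0449) = 1360 years.

E[T] ≈ 1360 years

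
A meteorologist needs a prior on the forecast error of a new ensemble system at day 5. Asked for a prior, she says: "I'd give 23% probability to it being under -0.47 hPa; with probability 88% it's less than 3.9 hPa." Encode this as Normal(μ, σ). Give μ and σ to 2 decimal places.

μ = 1.22, σ = 2.28

The p-quantile of Normal(μ,σ) is μ + z_p·σ, with z_{0.23} = -0.7388 and z_{0.88} = 1.175.
Eliminate σ: μ = (z₂·x₁ − z₁·x₂)/(z₂ − z₁) = (1.175·-0.47 − (-0.7388)·3.9)/1.914 = 1.22.
Then σ = (x₂ − x₁)/(z₂ − z₁) = (3.9 − -0.47)/1.914 = 2.28.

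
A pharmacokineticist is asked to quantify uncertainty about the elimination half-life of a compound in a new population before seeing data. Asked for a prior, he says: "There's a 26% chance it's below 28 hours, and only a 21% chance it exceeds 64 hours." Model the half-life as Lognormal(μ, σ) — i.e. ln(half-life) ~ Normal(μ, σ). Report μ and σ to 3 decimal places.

μ ≈ 3.699, σ ≈ 0.570

If T ~ Lognormal(μ,σ) then ln T ~ Normal(μ,σ), so the p-quantile of ln T is μ + z_p·σ.
ln(28) = 3.332 and ln(64) = 4.159; z_{0.26} = -0.6433, z_{0.79} = 0.8064.
σ = (4.159 − 3.332)/(0.8064 − (-0.6433)) = 0.570.
μ = 3.332 − (-0.6433)·0.570 = 3.699.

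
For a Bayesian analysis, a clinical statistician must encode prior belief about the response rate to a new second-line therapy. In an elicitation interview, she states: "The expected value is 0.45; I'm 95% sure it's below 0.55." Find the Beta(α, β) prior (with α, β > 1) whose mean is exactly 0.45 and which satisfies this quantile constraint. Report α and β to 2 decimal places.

With mean 0.45 fixed, write α = 0.45s, β = 0.55s where s = α+β.
Need P(θ < 0.55) = 0.95 under Beta(0.45s, 0.55s). Normal approximation: (q−m)/√(m(1−m)/s) ≈ z_{0.95} = 1.64, so s ≈ 0.45·0.55·(1.64)²/(0.55−0.45)² = 67.0.
At s = 67.0: P(θ<0.55) ≈ 0.950. Adjusting to match 0.95 gives s ≈ 67.24.
So α = 0.45·67.24 ≈ 30.26, β = 0.55·67.24 ≈ 36.98.

α ≈ 30.26, β ≈ 36.98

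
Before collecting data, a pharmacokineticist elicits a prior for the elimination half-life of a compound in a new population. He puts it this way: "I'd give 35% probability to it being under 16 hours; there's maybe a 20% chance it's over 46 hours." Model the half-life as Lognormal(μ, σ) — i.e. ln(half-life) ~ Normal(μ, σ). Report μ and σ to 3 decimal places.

If T ~ Lognormal(μ,σ) then ln T ~ Normal(μ,σ), so the p-quantile of ln T is μ + z_p·σ.
ln(16) = 2.773 and ln(46) = 3.829; z_{0.35} = -0.3853, z_{0.8} = 0.8416.
σ = (3.829 − 2.773)/(0.8416 − (-0.3853)) = 0.861.
μ = 2.773 − (-0.3853)·0.861 = 3.104.

μ ≈ 3.104, σ ≈ 0.861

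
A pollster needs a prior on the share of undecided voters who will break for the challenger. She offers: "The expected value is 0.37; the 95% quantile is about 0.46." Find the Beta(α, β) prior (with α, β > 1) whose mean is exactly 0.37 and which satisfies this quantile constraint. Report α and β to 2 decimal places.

With mean 0.37 fixed, write α = 0.37s, β = 0.63s where s = α+β.
Need P(θ < 0.46) = 0.95 under Beta(0.37s, 0.63s). Normal approximation: (q−m)/√(m(1−m)/s) ≈ z_{0.95} = 1.64, so s ≈ 0.37·0.63·(1.64)²/(0.46−0.37)² = 77.9.
At s = 77.9: P(θ<0.46) ≈ 0.947. Adjusting to match 0.95 gives s ≈ 80.24.
So α = 0.37·80.24 ≈ 29.69, β = 0.63·80.24 ≈ 50.55.

α ≈ 29.69, β ≈ 50.55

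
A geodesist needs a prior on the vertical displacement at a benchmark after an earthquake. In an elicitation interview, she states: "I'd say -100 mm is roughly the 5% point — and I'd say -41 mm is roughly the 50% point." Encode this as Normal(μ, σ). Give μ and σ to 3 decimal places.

μ = -41.000, σ = 35.869

The p-quantile of Normal(μ,σ) is μ + z_p·σ, with z_{0.05} = -1.645 and z_{0.5} = 0.
Eliminate σ: μ = (z₂·x₁ − z₁·x₂)/(z₂ − z₁) = (0·-100 − (-1.645)·-41)/1.645 = -41.000.
Then σ = (x₂ − x₁)/(z₂ − z₁) = (-41 − -100)/1.645 = 35.869.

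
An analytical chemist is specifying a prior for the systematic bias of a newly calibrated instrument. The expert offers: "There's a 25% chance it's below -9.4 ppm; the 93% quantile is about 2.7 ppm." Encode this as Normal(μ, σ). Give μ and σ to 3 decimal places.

μ = -5.605, σ = 5.627

The p-quantile of Normal(μ,σ) is μ + z_p·σ, with z_{0.25} = -0.6745 and z_{0.93} = 1.476.
Eliminate σ: μ = (z₂·x₁ − z₁·x₂)/(z₂ − z₁) = (1.476·-9.4 − (-0.6745)·2.7)/2.15 = -5.605.
Then σ = (x₂ − x₁)/(z₂ − z₁) = (2.7 − -9.4)/2.15 = 5.627.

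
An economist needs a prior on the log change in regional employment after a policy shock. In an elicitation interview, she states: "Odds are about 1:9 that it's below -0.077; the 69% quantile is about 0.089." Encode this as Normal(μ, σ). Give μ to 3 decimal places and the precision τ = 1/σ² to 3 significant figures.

The p-quantile of Normal(μ,σ) is μ + z_p·σ, with z_{0.1} = -1.282 and z_{0.69} = 0.4959.
Eliminate σ: μ = (z₂·x₁ − z₁·x₂)/(z₂ − z₁) = (0.4959·-0.077 − (-1.282)·0.089)/1.777 = 0.043.
Then σ = (x₂ − x₁)/(z₂ − z₁) = (0.089 − -0.077)/1.777 = 0.093.
Precision τ = 1/σ² = 1/0.09339² = 115.

μ = 0.043, τ = 115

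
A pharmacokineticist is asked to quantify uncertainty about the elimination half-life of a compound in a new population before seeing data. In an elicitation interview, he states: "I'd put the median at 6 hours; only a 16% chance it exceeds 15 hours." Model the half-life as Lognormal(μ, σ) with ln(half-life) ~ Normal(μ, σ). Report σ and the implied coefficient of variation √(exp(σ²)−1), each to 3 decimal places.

If T ~ Lognormal(μ,σ) then ln T ~ Normal(μ,σ), so the p-quantile of ln T is μ + z_p·σ.
ln(6) = 1.792 and ln(15) = 2.708; z_{0.5} = 0, z_{0.84} = 0.9945.
σ = (2.708 − 1.792)/(0.9945 − (0)) = 0.921.
μ = 1.792 − (0)·0.921 = 1.792.
CV = √(exp(σ²)−1) = √(exp(0.8490)−1) = 1.156.

σ ≈ 0.921, CV ≈ 1.156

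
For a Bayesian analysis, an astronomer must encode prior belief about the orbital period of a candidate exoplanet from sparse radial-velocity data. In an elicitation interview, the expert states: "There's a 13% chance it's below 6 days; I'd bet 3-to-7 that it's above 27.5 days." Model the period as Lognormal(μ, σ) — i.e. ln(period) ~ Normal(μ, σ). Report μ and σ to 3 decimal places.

If T ~ Lognormal(μ,σ) then ln T ~ Normal(μ,σ), so the p-quantile of ln T is μ + z_p·σ.
ln(6) = 1.792 and ln(27.5) = 3.314; z_{0.13} = -1.126, z_{0.7} = 0.5244.
σ = (3.314 − 1.792)/(0.5244 − (-1.126)) = 0.922.
μ = 1.792 − (-1.126)·0.922 = 2.831.

μ ≈ 2.831, σ ≈ 0.922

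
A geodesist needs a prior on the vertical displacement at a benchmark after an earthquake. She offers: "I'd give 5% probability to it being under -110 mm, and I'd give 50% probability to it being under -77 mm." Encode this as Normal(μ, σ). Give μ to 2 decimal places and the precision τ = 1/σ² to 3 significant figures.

μ = -77.00, τ = 0.00248

The p-quantile of Normal(μ,σ) is μ + z_p·σ, with z_{0.05} = -1.645 and z_{0.5} = 0.
Eliminate σ: μ = (z₂·x₁ − z₁·x₂)/(z₂ − z₁) = (0·-110 − (-1.645)·-77)/1.645 = -77.00.
Then σ = (x₂ − x₁)/(z₂ − z₁) = (-77 − -110)/1.645 = 20.06.
Precision τ = 1/σ² = 1/20.06² = 0.00248.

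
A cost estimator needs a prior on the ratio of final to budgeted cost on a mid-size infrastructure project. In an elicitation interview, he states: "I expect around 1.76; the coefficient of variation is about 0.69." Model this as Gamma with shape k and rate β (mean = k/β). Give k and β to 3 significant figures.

For Gamma(k, rate β): mean = k/β, variance = k/β², so CV = 1/√k.
CV = 0.69, hence k = 1/CV² = 2.1.
Then β = k/mean = 2.1/1.76 = 1.19.

k ≈ 2.1, β ≈ 1.19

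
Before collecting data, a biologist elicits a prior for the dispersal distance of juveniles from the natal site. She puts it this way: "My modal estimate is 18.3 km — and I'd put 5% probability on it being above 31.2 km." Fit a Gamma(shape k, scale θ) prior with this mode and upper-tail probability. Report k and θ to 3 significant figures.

Gamma(k,θ) with k>1 has mode (k−1)θ, so θ = 18.3/(k−1).
Need P(X < 31.2) = 0.95 with θ tied to k this way. Start at k = 2, θ = 18.3: P(X<31.2) ≈ 0.508.
Too low — raise k to concentrate. Iterating converges to k ≈ 10.8.
Then θ = 18.3/(10.8−1) ≈ 1.87.

k ≈ 10.8, θ ≈ 1.87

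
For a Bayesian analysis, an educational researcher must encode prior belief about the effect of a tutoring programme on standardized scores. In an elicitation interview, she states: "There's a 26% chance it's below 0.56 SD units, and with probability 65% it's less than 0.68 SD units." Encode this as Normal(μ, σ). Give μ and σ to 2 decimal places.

The p-quantile of Normal(μ,σ) is μ + z_p·σ, with z_{0.26} = -0.6433 and z_{0.65} = 0.3853.
Eliminate σ: μ = (z₂·x₁ − z₁·x₂)/(z₂ − z₁) = (0.3853·0.56 − (-0.6433)·0.68)/1.029 = 0.64.
Then σ = (x₂ − x₁)/(z₂ − z₁) = (0.68 − 0.56)/1.029 = 0.12.

μ = 0.64, σ = 0.12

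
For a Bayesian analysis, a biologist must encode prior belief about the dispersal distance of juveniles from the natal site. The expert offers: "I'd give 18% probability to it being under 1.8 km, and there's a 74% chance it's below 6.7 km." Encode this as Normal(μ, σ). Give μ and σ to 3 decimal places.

For Normal(μ,σ), the p-quantile is μ + z_p·σ. Here z_{0.18} = -0.9154, z_{0.74} = 0.6433.
So 1.8 = μ − 0.9154σ and 6.7 = μ + 0.6433σ.
Subtracting: σ = (6.7 − 1.8)/(0.6433 − (-0.9154)) = 3.144.
Then μ = 1.8 − (-0.9154)·3.144 = 4.678.

μ = 4.678, σ = 3.144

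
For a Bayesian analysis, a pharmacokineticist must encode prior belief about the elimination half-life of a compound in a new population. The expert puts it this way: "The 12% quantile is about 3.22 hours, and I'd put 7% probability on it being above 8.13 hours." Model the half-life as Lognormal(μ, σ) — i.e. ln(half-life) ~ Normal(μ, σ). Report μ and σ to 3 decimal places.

If T ~ Lognormal(μ,σ) then ln T ~ Normal(μ,σ), so the p-quantile of ln T is μ + z_p·σ.
ln(3.22) = 1.169 and ln(8.13) = 2.096; z_{0.12} = -1.175, z_{0.93} = 1.476.
σ = (2.096 − 1.169)/(1.476 − (-1.175)) = 0.349.
μ = 1.169 − (-1.175)·0.349 = 1.580.

μ ≈ 1.580, σ ≈ 0.349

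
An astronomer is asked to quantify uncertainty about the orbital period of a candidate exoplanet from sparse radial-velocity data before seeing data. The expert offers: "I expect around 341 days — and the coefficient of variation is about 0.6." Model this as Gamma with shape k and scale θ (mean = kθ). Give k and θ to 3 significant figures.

For Gamma(k, scale θ): mean = kθ, variance = kθ², so CV = 1/√k.
CV = 0.6, hence k = 1/CV² = 2.78.
Then θ = mean/k = 341/2.78 = 123.

k ≈ 2.78, θ ≈ 123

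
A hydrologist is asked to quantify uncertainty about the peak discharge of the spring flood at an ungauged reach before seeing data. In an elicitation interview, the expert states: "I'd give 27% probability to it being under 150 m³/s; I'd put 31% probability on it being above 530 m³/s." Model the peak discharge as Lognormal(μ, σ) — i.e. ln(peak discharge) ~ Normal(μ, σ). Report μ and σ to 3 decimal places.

If T ~ Lognormal(μ,σ) then ln T ~ Normal(μ,σ), so the p-quantile of ln T is μ + z_p·σ.
ln(150) = 5.011 and ln(530) = 6.273; z_{0.27} = -0.6128, z_{0.69} = 0.4959.
σ = (6.273 − 5.011)/(0.4959 − (-0.6128)) = 1.139.
μ = 5.011 − (-0.6128)·1.139 = 5.708.

μ ≈ 5.708, σ ≈ 1.139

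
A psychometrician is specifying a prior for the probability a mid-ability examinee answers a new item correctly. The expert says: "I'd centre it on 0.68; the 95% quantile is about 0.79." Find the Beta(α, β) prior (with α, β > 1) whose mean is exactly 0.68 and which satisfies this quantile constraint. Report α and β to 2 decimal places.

With mean 0.68 fixed, write α = 0.68s, β = 0.32s where s = α+β.
Need P(θ < 0.79) = 0.95 under Beta(0.68s, 0.32s). Normal approximation: (q−m)/√(m(1−m)/s) ≈ z_{0.95} = 1.64, so s ≈ 0.68·0.32·(1.64)²/(0.79−0.68)² = 48.7.
At s = 48.7: P(θ<0.79) ≈ 0.959. Adjusting to match 0.95 gives s ≈ 43.71.
So α = 0.68·43.71 ≈ 29.72, β = 0.32·43.71 ≈ 13.99.

α ≈ 29.72, β ≈ 13.99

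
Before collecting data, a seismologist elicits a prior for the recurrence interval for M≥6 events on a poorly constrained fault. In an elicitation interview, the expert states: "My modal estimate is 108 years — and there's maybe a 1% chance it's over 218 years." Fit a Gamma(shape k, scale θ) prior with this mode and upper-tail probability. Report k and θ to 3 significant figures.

Gamma(k,θ) with k>1 has mode (k−1)θ, so θ = 108/(k−1).
Need P(X < 218) = 0.99 with θ tied to k this way. Start at k = 2, θ = 108: P(X<218) ≈ 0.599.
Too low — raise k to concentrate. Iterating converges to k ≈ 10.9.
Then θ = 108/(10.9−1) ≈ 10.9.

k ≈ 10.9, θ ≈ 10.9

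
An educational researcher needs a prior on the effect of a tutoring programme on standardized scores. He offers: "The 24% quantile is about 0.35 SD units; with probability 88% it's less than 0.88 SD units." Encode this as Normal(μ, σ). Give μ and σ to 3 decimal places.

μ = 0.549, σ = 0.282

The p-quantile of Normal(μ,σ) is μ + z_p·σ, with z_{0.24} = -0.7063 and z_{0.88} = 1.175.
Eliminate σ: μ = (z₂·x₁ − z₁·x₂)/(z₂ − z₁) = (1.175·0.35 − (-0.7063)·0.88)/1.881 = 0.549.
Then σ = (x₂ − x₁)/(z₂ − z₁) = (0.88 − 0.35)/1.881 = 0.282.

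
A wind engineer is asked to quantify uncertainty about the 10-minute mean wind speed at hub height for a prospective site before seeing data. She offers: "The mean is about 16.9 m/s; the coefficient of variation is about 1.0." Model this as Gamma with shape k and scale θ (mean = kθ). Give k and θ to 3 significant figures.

k ≈ 1, θ ≈ 16.9

For Gamma(k, scale θ): mean = kθ, variance = kθ², so CV = 1/√k.
CV = 1.0, hence k = 1/CV² = 1.
Then θ = mean/k = 16.9/1 = 16.9.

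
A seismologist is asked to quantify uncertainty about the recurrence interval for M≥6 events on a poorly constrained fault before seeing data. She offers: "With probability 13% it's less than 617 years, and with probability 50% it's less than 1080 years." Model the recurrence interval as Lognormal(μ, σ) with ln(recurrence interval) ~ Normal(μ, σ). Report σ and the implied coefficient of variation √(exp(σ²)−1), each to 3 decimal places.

σ ≈ 0.497, CV ≈ 0.529

If T ~ Lognormal(μ,σ) then ln T ~ Normal(μ,σ), so the p-quantile of ln T is μ + z_p·σ.
ln(617) = 6.425 and ln(1080) = 6.985; z_{0.13} = -1.126, z_{0.5} = 0.
σ = (6.985 − 6.425)/(0 − (-1.126)) = 0.497.
μ = 6.425 − (-1.126)·0.497 = 6.985.
CV = √(exp(σ²)−1) = √(exp(0.2470)−1) = 0.529.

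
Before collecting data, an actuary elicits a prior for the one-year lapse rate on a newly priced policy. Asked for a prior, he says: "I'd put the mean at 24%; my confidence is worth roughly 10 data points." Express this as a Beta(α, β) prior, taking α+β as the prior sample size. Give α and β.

α = 2.4, β = 7.6

Under the effective-sample-size interpretation, Beta(α, β) has prior mean α/(α+β) and prior sample size α+β.
So α+β = 10 and α/(α+β) = 0.24, giving α = 0.24·10 = 2.4 and β = 10 − 2.4 = 7.6.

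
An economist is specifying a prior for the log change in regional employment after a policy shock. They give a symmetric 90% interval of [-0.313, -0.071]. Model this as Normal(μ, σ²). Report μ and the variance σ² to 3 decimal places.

A symmetric 90% interval runs μ ± z·σ with z = 1.645.
Half-width = 0.121, so σ = 0.121/1.645 = 0.0736 and σ² = 0.005.
μ is the interval midpoint, -0.192.

μ = -0.192, σ² = 0.005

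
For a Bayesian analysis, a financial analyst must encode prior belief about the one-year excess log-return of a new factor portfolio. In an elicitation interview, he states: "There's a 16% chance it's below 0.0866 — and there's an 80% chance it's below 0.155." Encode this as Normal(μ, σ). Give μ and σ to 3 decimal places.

For Normal(μ,σ), the p-quantile is μ + z_p·σ. Here z_{0.16} = -0.9945, z_{0.8} = 0.8416.
So 0.0866 = μ − 0.9945σ and 0.155 = μ + 0.8416σ.
Subtracting: σ = (0.155 − 0.0866)/(0.8416 − (-0.9945)) = 0.037.
Then μ = 0.0866 − (-0.9945)·0.037 = 0.124.

μ = 0.124, σ = 0.037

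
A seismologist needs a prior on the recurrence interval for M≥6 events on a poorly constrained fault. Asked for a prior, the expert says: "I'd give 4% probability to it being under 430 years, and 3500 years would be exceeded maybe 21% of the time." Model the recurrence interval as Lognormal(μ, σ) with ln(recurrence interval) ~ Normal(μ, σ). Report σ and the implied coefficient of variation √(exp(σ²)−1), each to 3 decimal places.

σ ≈ 0.820, CV ≈ 0.979

If T ~ Lognormal(μ,σ) then ln T ~ Normal(μ,σ), so the p-quantile of ln T is μ + z_p·σ.
ln(430) = 6.064 and ln(3500) = 8.161; z_{0.04} = -1.751, z_{0.79} = 0.8064.
σ = (8.161 − 6.064)/(0.8064 − (-1.751)) = 0.820.
μ = 6.064 − (-1.751)·0.820 = 7.499.
CV = √(exp(σ²)−1) = √(exp(0.6723)−1) = 0.979.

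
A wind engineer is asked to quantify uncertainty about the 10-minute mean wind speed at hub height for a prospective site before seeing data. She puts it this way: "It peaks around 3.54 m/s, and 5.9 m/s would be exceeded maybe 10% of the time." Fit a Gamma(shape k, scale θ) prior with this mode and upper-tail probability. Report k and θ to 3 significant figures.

k ≈ 8.24, θ ≈ 0.489

Gamma(k,θ) with k>1 has mode (k−1)θ, so θ = 3.54/(k−1).
Need P(X < 5.9) = 0.9 with θ tied to k this way. Start at k = 2, θ = 3.54: P(X<5.9) ≈ 0.496.
Too low — raise k to concentrate. Iterating converges to k ≈ 8.24.
Then θ = 3.54/(8.24−1) ≈ 0.489.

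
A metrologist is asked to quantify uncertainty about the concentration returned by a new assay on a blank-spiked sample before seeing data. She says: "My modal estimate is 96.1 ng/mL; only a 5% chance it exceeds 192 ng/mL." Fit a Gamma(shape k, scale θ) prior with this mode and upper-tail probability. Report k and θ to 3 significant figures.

k ≈ 6.79, θ ≈ 16.6

Gamma(k,θ) with k>1 has mode (k−1)θ, so θ = 96.1/(k−1).
Need P(X < 192) = 0.95 with θ tied to k this way. Start at k = 2, θ = 96.1: P(X<192) ≈ 0.593.
Too low — raise k to concentrate. Iterating converges to k ≈ 6.79.
Then θ = 96.1/(6.79−1) ≈ 16.6.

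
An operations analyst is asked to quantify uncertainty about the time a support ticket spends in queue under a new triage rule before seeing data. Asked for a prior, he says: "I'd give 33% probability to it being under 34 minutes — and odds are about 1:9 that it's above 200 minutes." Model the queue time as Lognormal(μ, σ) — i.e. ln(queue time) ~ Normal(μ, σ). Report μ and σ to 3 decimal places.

If T ~ Lognormal(μ,σ) then ln T ~ Normal(μ,σ), so the p-quantile of ln T is μ + z_p·σ.
ln(34) = 3.526 and ln(200) = 5.298; z_{0.33} = -0.4399, z_{0.9} = 1.282.
σ = (5.298 − 3.526)/(1.282 − (-0.4399)) = 1.029.
μ = 3.526 − (-0.4399)·1.029 = 3.979.

μ ≈ 3.979, σ ≈ 1.029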